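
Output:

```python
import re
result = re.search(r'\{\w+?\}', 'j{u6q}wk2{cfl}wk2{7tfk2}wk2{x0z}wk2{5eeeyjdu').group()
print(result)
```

The match spans [1:6] → '{u6q}'.

{u6q}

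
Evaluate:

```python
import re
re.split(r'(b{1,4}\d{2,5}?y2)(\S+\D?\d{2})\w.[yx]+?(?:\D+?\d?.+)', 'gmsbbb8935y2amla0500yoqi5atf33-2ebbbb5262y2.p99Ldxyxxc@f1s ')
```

With a capturing group present, the delimiter's captured portion is kept in the result list.

['gms', 'bbb8935y2', 'amla0500yoqi5atf33-2ebbbb5262y2.p99', '']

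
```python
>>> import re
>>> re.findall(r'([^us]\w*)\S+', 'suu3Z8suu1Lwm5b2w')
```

['3Z8suu1Lwm5b2']

This matches any character except [us], then zero or more of a word character (captured); then one or more of a non-whitespace character.
One capturing group, so `findall` returns just the captured substring from the one match — 1 in all.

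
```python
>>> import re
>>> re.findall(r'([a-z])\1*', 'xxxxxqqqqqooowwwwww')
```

['x', 'q', 'o', 'w']

After group 1 captures some text, `\1` only succeeds where that same text appears again.
Because there's exactly one group, `findall` drops the full match and keeps group 1 from each hit.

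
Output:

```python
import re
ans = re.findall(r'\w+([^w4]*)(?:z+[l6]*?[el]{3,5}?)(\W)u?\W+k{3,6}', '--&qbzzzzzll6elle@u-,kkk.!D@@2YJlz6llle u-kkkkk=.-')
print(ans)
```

[('@u-,kkk.!D@@2YJl', ' ')]

The pattern matches one or more of a word character; then zero or more of any character except [w4] (captured); then one or more of the literal 'z', then zero or more of one of [l6] (lazy), then 3 to 5 of one of [el] (lazy) (non-capturing group); then a non-word character (captured); then optionally a literal 'u', then one or more of a non-word character, then 3 to 6 of the literal 'k'.
Scanning left to right: at [3:47] match 'qbzzzzzll6elle@u-,kkk.!D@@2YJlz6llle u-kkkkk', groups = ('@u-,kkk.!D@@2YJl', ' ').
2 groups means the one result is a tuple of 2 captured strings — 1 here.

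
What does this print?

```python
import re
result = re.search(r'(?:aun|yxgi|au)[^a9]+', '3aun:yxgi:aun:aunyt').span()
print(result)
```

`re.search` tries every starting position until one works.
The match spans [1:10] → 'aun:yxgi:'.

(1, 10)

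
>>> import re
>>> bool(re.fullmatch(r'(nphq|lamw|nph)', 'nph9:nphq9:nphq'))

False

`re.fullmatch` is like wrapping the pattern in `^…$` (in single-line mode).
Here the pattern can't cover the whole string, so the call returns None, and `bool(None)` is False.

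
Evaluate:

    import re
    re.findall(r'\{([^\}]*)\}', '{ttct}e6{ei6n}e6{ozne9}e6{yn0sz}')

['ttct', 'ei6n', 'ozne9', 'yn0sz']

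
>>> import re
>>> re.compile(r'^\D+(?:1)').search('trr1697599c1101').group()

The match spans [0:4] → 'trr1'.

'trr1'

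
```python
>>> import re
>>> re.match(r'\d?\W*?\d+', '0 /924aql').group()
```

'0 /924'

`match` is anchored at position 0; if the pattern doesn't fit there, it returns None.
The match spans [0:6] → '0 /924'.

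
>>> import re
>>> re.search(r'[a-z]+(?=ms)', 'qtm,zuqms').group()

Lookahead/lookbehind check context without consuming it, so the matched span excludes the asserted characters.
The match spans [4:7] → 'zuq'.

'zuq'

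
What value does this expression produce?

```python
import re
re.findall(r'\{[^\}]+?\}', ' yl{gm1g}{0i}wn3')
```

No capturing groups, so `findall` returns the 2 full match strings.

['{gm1g}', '{0i}']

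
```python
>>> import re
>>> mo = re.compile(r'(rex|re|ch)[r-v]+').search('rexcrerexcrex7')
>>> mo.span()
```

(4, 7)

`re.search` tries every starting position until one works.
The match spans [4:7] → 'rer'.
Captured: group 1 = 're'.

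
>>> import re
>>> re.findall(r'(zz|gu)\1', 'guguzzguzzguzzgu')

['gu']

After group 1 captures some text, `\1` only succeeds where that same text appears again.
Scanning left to right: at [0:4] match 'gugu', group 1 = 'gu'.
With a single group, `findall` returns only what that group captured — 1 item.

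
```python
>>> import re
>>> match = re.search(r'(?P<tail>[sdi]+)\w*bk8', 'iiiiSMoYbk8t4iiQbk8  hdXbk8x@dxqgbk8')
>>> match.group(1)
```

Pattern: one or more of one of [sdi] (captured as 'tail'); then zero or more of a word character, then the literal 'bk8'.
`re.search` scans for the first position where the pattern succeeds.
The match spans [0:19] → 'iiiiSMoYbk8t4iiQbk8'.
Captured: group 1 = 'iiii'.

'iiii'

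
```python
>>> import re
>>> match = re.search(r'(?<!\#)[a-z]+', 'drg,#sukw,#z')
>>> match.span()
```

A negative assertion filters positions out without eating any characters.
The match spans [0:3] → 'drg'.

(0, 3)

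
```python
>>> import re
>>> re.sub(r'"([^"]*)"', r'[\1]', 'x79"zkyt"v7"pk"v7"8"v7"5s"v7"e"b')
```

'x79[zkyt]v7[pk]v7[8]v7[5s]v7[e]b'

Matches: at [3:9] → '"zkyt"'; at [11:15] → '"pk"'; at [17:20] → '"8"'; at [22:26] → '"5s"'; at [28:31] → '"e"'.
Each match is replaced using the text its own group 1 captured.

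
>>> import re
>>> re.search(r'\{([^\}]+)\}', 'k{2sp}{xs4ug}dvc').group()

'{2sp}'

Unlike `match`, `search` isn't anchored — it looks for the pattern anywhere in the string.
The match spans [1:6] → '{2sp}'.
Captured: group 1 = '2sp'.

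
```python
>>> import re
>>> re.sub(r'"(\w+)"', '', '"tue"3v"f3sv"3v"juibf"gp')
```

Matches: at [0:5] → '"tue"'; at [7:13] → '"f3sv"'; at [15:22] → '"juibf"'.
Every occurrence is swapped for ''.

'3v3vgp'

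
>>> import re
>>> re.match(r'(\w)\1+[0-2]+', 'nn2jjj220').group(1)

After group 1 captures some text, `\1` only succeeds where that same text appears again.
With `match`, the pattern is implicitly anchored at the beginning.
The match spans [0:3] → 'nn2'.
Captured: group 1 = 'n'.

'n'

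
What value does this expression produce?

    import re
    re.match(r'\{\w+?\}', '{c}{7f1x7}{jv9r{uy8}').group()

`match` is anchored at position 0; if the pattern doesn't fit there, it returns None.
The match spans [0:3] → '{c}'.

'{c}'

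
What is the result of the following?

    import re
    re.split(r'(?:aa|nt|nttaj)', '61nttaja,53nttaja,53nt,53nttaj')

Alternation isn't longest-match — the leftmost alternative that fits at this position is chosen.
The string is cut at each match, leaving 5 pieces.

['61', 'taja,53', 'taja,53', ',53', 'taj']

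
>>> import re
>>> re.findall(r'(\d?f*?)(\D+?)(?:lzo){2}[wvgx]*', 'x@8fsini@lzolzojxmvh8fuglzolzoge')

[('8', 'fsini@'), ('8', 'fug')]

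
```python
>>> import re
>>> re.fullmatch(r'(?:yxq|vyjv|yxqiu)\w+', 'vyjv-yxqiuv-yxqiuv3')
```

None

`fullmatch` succeeds only if the pattern covers the string from start to end.
Here the string isn't matched end-to-end, so the call returns None.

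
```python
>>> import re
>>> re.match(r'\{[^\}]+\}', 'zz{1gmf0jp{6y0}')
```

`re.match` won't scan ahead — the pattern has to work from the very first character.
Here the string doesn't start with a match, so the call returns None.

None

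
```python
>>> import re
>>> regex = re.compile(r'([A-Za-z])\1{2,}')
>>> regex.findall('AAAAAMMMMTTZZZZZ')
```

['A', 'M', 'Z']

A backreference is literal: `\1` must see the identical characters the first group matched.
Scanning left to right: at [0:5] match 'AAAAA', group 1 = 'A'; at [5:9] match 'MMMM', group 1 = 'M'; at [11:16] match 'ZZZZZ', group 1 = 'Z'.
Because there's exactly one group, `findall` drops the full match and keeps group 1 from each hit.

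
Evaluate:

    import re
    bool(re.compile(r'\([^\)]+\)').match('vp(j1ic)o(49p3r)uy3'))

False

`re.match` only tries the pattern at the start of the string.
Here the string doesn't start with a match, so the call returns None, and `bool(None)` is False.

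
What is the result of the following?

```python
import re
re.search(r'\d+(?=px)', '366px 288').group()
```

'366'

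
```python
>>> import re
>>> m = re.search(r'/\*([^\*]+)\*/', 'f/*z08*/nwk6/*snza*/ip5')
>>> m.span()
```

(1, 8)

Unlike `match`, `search` isn't anchored — it looks for the pattern anywhere in the string.
The match spans [1:8] → '/*z08*/'.
Captured: group 1 = 'z08'.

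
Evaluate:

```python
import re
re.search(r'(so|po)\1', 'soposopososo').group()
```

A backreference is literal: `\1` must see the identical characters the first group matched.
The match spans [8:12] → 'soso'.

'soso'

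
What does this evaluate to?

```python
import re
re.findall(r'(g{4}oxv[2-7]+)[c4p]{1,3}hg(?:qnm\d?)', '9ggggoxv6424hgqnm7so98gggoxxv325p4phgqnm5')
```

The pattern matches exactly 4 of the literal 'g', then the literal 'oxv', then one or more of a character in [2-7] (captured); then 1 to 3 of one of [c4p], then the literal 'hg'; then the literal 'qnm', then optionally a digit (non-capturing group).
Scanning left to right: at [1:18] match 'ggggoxv6424hgqnm7', group 1 = 'ggggoxv642'.
Because there's exactly one group, `findall` drops the full match and keeps group 1 from the one hit.

['ggggoxv642']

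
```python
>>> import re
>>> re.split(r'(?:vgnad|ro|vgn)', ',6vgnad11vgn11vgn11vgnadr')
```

[',6', '11', '11', '11', 'r']

The regex engine tests alternatives in the order written; an earlier branch that matches wins even if a later one would match more.
Each match becomes a cut point; 5 segments remain.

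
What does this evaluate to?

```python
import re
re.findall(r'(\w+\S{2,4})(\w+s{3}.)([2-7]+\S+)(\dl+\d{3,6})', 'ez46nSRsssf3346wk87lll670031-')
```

Pattern: one or more of a word character, then 2 to 4 of a non-whitespace character (captured); then one or more of a word character, then exactly 3 of the literal 's', then any character (captured); then one or more of a character in [2-7], then one or more of a non-whitespace character (captured); then a digit, then one or more of the literal 'l', then 3 to 6 of a digit (captured).
Multiple groups make `findall` return tuples — one 4-tuple for the one match.

[('ez46nS', 'Rsssf', '3346wk8', '7lll670031')]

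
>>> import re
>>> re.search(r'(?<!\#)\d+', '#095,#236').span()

(2, 4)

`(?!…)`/`(?<!…)` only lets a position through if the neighbouring text does NOT match; no characters are consumed.
`re.search` scans for the first position where the pattern succeeds.
The match spans [2:4] → '95'.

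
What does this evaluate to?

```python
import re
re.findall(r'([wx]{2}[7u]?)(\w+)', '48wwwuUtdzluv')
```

[('ww', 'wuUtdzluv')]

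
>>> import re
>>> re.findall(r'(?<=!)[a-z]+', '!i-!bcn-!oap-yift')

['i', 'bcn', 'oap']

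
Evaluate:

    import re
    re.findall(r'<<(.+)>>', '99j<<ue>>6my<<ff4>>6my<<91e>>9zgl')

['ue>>6my<<ff4>>6my<<91e']

Because there's exactly one group, `findall` drops the full match and keeps group 1 from the one hit.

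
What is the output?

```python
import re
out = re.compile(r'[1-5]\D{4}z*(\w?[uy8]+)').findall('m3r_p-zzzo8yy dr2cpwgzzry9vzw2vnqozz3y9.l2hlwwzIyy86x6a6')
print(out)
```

Pattern: a character in [1-5], then exactly 4 of a non-digit, then zero or more of the literal 'z'; then optionally a word character, then one or more of one of [uy8] (captured).
`findall` collects group 1 from each match (4 total).

['o8yy', 'ry', '3y', 'Iyy8']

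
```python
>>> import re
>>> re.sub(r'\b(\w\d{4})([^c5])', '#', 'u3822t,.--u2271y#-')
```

'#,.--##-'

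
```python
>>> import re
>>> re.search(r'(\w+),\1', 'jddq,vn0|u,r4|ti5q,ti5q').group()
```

The backreference `\1` re-matches whatever the first group consumed, character for character.
`re.search` tries every starting position until one works.
The match spans [14:23] → 'ti5q,ti5q'.
Captured: group 1 = 'ti5q'.

'ti5q,ti5q'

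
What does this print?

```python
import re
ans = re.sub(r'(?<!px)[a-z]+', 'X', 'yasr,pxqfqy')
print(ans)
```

X,X

A negative assertion filters positions out without eating any characters.
Every occurrence is swapped for 'X'.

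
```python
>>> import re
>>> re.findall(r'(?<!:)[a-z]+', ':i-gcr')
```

['gcr']

A negative assertion filters positions out without eating any characters.
`findall` yields the raw match text (1 of them) because the pattern has no groups.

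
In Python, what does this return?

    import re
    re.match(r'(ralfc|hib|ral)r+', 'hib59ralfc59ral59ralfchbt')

None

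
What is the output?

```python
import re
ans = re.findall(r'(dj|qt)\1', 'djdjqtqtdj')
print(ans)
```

A backreference is literal: `\1` must see the identical characters the first group matched.
With a single group, `findall` returns only what that group captured — 2 items.

['dj', 'qt']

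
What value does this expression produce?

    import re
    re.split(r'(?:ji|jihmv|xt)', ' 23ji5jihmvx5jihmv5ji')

[' 23', '5', 'hmvx5', 'hmv5', '']

Branches in `(...|...)` are attempted left-to-right; the first branch that allows the whole pattern to succeed is taken.
Matches to split on: at [3:5] → 'ji'; at [6:8] → 'ji'; at [13:15] → 'ji'; at [19:21] → 'ji'.
`split` removes every match and returns the 5 fragments in between.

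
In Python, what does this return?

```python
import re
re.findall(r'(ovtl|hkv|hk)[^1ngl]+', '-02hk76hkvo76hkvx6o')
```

`findall` collects group 1 from the one match (1 total).

['hk']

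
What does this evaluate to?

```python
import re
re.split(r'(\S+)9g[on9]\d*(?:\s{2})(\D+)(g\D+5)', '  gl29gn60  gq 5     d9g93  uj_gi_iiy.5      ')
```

['  gl29gn60  gq 5     ', 'd', 'uj_', 'gi_iiy.5', '      ']

Pattern: one or more of a non-whitespace character (captured); then the literal '9g', then one of [on9], then zero or more of a digit; then exactly 2 of whitespace (non-capturing group); then one or more of a non-digit (captured); then the literal 'g', then one or more of a non-digit, then a literal '5' (captured).
Matches to split on: at [21:39] → 'd9g93  uj_gi_iiy.5'.
`re.split` interleaves the captured-group text with the surrounding fragments.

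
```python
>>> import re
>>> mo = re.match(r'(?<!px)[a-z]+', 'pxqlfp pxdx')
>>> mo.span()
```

With `match`, the pattern is implicitly anchored at the beginning.
The match spans [0:6] → 'pxqlfp'.

(0, 6)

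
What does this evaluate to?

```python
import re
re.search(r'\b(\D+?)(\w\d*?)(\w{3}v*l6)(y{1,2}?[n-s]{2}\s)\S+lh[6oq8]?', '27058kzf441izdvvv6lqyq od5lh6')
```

This matches a word boundary (`\b`, zero-width); then one or more of a non-digit (lazy) (captured); then a word character, then zero or more of a digit (lazy) (captured); then exactly 3 of a word character, then zero or more of the literal 'v', then the literal 'l6' (captured); then 1 to 2 of the literal 'y' (lazy), then exactly 2 of a character in [n-s], then whitespace (captured); then one or more of a non-whitespace character, then the literal 'lh', then optionally one of [6oq8].
`re.search` tries every starting position until one works.
Here the pattern never matches, so the call returns None.

None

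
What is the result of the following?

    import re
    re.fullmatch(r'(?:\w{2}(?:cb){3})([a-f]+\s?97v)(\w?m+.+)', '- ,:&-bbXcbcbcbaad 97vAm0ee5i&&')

None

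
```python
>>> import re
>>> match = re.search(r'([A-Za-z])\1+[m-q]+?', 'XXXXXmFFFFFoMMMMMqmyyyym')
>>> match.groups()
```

The match spans [0:6] → 'XXXXXm'.
Captured: group 1 = 'X'.

('X',)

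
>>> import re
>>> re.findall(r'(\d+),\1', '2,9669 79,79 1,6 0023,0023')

The backreference `\1` re-matches whatever the first group consumed, character for character.
Walking the string: at [7:12] match '79,79', group 1 = '79'; at [17:26] match '0023,0023', group 1 = '0023'.
One capturing group, so `findall` returns just the captured substring from each match — 2 in all.

['79', '0023']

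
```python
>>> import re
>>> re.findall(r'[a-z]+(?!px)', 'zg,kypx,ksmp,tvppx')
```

['zg', 'kypx', 'ksmp', 'tvppx']

`(?!…)`/`(?<!…)` only lets a position through if the neighbouring text does NOT match; no characters are consumed.
Scanning left to right: at [0:2] → 'zg'; at [3:7] → 'kypx'; at [8:12] → 'ksmp'; at [13:18] → 'tvppx'.
Since nothing is captured, `findall` lists the 4 matched substrings directly.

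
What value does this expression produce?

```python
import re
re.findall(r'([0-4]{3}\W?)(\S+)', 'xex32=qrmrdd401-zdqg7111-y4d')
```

The pattern matches exactly 3 of a character in [0-4], then optionally a non-word character (captured); then one or more of a non-whitespace character (captured).
`findall` packs the 2 group values into a tuple for every match.

[('401-', 'zdqg7111-y4d')]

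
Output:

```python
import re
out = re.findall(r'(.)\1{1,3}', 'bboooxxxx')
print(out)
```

`\1` is not a pattern — it's the concrete string captured by group 1, re-applied verbatim.
Scanning left to right: at [0:2] match 'bb', group 1 = 'b'; at [2:5] match 'ooo', group 1 = 'o'; at [5:9] match 'xxxx', group 1 = 'x'.
`findall` collects group 1 from each match (3 total).

['b', 'o', 'x']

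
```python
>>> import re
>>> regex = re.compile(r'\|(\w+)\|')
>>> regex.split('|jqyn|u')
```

Matches to split on: at [0:6] → '|jqyn|'.
`re.split` interleaves the captured-group text with the surrounding fragments.

['', 'jqyn', 'u']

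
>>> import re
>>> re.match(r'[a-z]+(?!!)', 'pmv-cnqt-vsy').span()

(0, 3)

The negative lookahead/lookbehind blocks any match where the forbidden context is present.
`match` is anchored at position 0; if the pattern doesn't fit there, it returns None.
The match spans [0:3] → 'pmv'.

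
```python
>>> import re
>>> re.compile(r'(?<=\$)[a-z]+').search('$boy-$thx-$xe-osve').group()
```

'boy'

Because the assertion is zero-width, the text it checks is not consumed and won't appear in the result.
The match spans [1:4] → 'boy'.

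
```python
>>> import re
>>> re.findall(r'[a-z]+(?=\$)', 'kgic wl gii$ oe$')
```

The lookaround is zero-width — it requires the adjacent text to match without consuming it, so the asserted text isn't part of the match.
`findall` yields the raw match text (2 of them) because the pattern has no groups.

['gii', 'oe']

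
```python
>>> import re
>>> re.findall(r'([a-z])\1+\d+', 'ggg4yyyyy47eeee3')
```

['g', 'y', 'e']

After group 1 captures some text, `\1` only succeeds where that same text appears again.
Because there's exactly one group, `findall` drops the full match and keeps group 1 from each hit.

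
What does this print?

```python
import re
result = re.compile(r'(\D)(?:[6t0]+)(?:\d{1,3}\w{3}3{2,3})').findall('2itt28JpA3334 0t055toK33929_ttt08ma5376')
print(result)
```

The pattern matches a non-digit (captured); then one or more of one of [6t0] (non-capturing group); then 1 to 3 of a digit, then exactly 3 of a word character, then 2 to 3 of a literal '3' (non-capturing group).
Because there's exactly one group, `findall` drops the full match and keeps group 1 from each hit.

['i', ' ']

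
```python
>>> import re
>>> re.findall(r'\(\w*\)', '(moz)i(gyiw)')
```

['(moz)', '(gyiw)']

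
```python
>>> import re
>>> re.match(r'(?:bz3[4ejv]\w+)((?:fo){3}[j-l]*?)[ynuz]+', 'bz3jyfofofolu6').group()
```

This matches the literal 'bz3', then one of [4ejv], then one or more of a word character (non-capturing group); then the literal 'fo' repeated 3 times, then zero or more of a character in [j-l] (lazy) (captured); then one or more of one of [ynuz].
`re.match` only tries the pattern at the start of the string.
The match spans [0:13] → 'bz3jyfofofolu'.
Captured: group 1 = 'fofofol'.

'bz3jyfofofolu'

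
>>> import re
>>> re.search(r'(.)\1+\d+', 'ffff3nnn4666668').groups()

The match spans [0:5] → 'ffff3'.
Captured: group 1 = 'f'.

('f',)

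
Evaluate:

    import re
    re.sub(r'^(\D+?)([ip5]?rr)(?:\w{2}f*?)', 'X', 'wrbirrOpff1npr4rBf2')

Pattern: anchored at the start of the string; then one or more of a non-digit (lazy) (captured); then optionally one of [ip5], then the literal 'rr' (captured); then exactly 2 of a word character, then zero or more of a literal 'f' (lazy) (non-capturing group).
With the lazy modifier that quantifier settles for the fewest repetitions that let the rest of the pattern succeed (the atoms after it are unaffected and can still be greedy).
Matches: at [0:8] → 'wrbirrOp'.
Every occurrence is swapped for 'X'.

'Xff1npr4rBf2'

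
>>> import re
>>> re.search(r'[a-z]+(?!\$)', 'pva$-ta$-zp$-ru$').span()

(0, 2)

`(?!…)`/`(?<!…)` only lets a position through if the neighbouring text does NOT match; no characters are consumed.
`re.search` tries every starting position until one works.
The match spans [0:2] → 'pv'.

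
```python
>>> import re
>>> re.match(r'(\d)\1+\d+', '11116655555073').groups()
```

('1',)

`\1` has to match the exact text group 1 already captured.
`re.match` won't scan ahead — the pattern has to work from the very first character.
The match spans [0:14] → '11116655555073'.
Captured: group 1 = '1'.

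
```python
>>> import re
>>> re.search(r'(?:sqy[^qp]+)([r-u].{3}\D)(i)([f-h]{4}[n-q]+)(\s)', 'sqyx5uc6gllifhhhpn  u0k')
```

None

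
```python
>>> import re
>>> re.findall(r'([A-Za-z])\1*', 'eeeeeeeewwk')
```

`\1` has to match the exact text group 1 already captured.
With a single group, `findall` returns only what that group captured — 3 items.

['e', 'w', 'k']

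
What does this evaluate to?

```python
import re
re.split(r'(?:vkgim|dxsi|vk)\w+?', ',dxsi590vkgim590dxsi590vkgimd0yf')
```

[',', '90', '90', '90', '0yf']

Alternation isn't longest-match — the leftmost alternative that fits at this position is chosen.
Matches to split on: at [1:6] → 'dxsi5'; at [8:14] → 'vkgim5'; at [16:21] → 'dxsi5'; at [23:29] → 'vkgimd'.
Each match becomes a cut point; 5 segments remain.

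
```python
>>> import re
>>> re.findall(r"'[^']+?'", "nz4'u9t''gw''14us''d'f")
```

["'u9t'", "'gw'", "'14us'", "'d'"]

Since nothing is captured, `findall` lists the 4 matched substrings directly.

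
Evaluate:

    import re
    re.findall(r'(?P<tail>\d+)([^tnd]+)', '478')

[('47', '8')]

This matches one or more of a digit (captured as 'tail'); then one or more of any character except [tnd] (captured).
2 groups means the one result is a tuple of 2 captured strings — 1 here.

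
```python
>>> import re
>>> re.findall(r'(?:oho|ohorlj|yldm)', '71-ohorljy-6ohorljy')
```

['oho', 'oho']

Alternation tries branches left to right and keeps the first one that lets the overall match succeed at that position.
Matches: at [3:6] → 'oho'; at [12:15] → 'oho'.
`findall` yields the raw match text (2 of them) because the pattern has no groups.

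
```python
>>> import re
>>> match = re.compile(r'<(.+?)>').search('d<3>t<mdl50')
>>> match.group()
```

'<3>'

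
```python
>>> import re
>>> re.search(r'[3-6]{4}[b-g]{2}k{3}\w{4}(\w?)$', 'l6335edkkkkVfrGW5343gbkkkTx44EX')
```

This matches exactly 4 of a character in [3-6], then exactly 2 of a character in [b-g], then exactly 3 of the literal 'k'; then exactly 4 of a word character; then optionally a word character (captured); then anchored at the end.
`re.search` scans for the first position where the pattern succeeds.
Here no position works, so the call returns None.

None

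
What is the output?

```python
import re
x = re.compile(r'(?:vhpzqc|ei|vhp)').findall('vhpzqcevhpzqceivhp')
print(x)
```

['vhpzqc', 'vhpzqc', 'ei', 'vhp']

`|` is ordered: at each position the engine commits to the first alternative that works.
Since nothing is captured, `findall` lists the 4 matched substrings directly.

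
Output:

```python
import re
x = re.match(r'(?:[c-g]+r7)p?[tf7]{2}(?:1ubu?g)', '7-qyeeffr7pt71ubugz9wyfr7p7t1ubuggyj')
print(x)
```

None

Pattern: one or more of a character in [c-g], then the literal 'r7' (non-capturing group); then optionally the literal 'p', then exactly 2 of one of [tf7]; then the literal '1ub', then optionally the literal 'u', then the literal 'g' (non-capturing group).
With `match`, the pattern is implicitly anchored at the beginning.
Here the string doesn't start with a match, so the call returns None.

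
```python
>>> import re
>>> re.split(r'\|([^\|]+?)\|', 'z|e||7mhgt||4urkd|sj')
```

['z', 'e', '', '7mhgt', '', '4urkd', 'sj']

Because the pattern has a capturing group, `split` also inserts each captured text between the pieces.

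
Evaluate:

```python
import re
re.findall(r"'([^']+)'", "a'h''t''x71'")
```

['h', 't', 'x71']

Matches: at [1:4] match "'h'", group 1 = 'h'; at [4:7] match "'t'", group 1 = 't'; at [7:12] match "'x71'", group 1 = 'x71'.
With a single group, `findall` returns only what that group captured — 3 items.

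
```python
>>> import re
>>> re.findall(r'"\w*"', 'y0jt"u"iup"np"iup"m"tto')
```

['"u"', '"np"', '"m"']

Scanning left to right: at [4:7] → '"u"'; at [10:14] → '"np"'; at [17:20] → '"m"'.
`findall` yields the raw match text (3 of them) because the pattern has no groups.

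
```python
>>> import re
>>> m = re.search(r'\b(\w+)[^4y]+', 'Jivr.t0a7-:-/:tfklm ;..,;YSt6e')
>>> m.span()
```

(0, 30)

Pattern: a word boundary (`\b`, zero-width); then one or more of a word character (captured); then one or more of any character except [4y].
Unlike `match`, `search` isn't anchored — it looks for the pattern anywhere in the string.
The match spans [0:30] → 'Jivr.t0a7-:-/:tfklm ;..,;YSt6e'.
Captured: group 1 = 'Jivr'.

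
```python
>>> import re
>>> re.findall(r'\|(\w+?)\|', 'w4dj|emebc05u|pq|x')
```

Walking the string: at [4:14] match '|emebc05u|', group 1 = 'emebc05u'.
One capturing group, so `findall` returns just the captured substring from the one match — 1 in all.

['emebc05u']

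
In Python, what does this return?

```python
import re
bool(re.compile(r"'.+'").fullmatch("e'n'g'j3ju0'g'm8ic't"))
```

False

`fullmatch` succeeds only if the pattern covers the string from start to end.
Here the string isn't matched end-to-end, so the call returns None, and `bool(None)` is False.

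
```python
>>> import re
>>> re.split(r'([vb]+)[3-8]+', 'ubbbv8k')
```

The pattern matches one or more of one of [vb] (captured); then one or more of a character in [3-8].
Matches to split on: at [1:6] → 'bbbv8'.
The group in the pattern means `split` returns the separators' captures alongside the pieces.

['u', 'bbbv', 'k']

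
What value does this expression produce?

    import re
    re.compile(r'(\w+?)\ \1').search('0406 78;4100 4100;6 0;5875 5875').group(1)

The backreference `\1` re-matches whatever the first group consumed, character for character.
`search` walks the string left to right and returns the first match it finds.
The match spans [8:17] → '4100 4100'.
Captured: group 1 = '4100'.

'4100'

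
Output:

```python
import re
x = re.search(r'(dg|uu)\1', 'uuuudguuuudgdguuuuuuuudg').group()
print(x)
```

uuuu

The backreference `\1` re-matches whatever the first group consumed, character for character.
Unlike `match`, `search` isn't anchored — it looks for the pattern anywhere in the string.
The match spans [0:4] → 'uuuu'.
Captured: group 1 = 'uu'.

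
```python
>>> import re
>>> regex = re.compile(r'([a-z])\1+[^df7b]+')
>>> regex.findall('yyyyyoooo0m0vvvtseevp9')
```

['y']

`\1` is not a pattern — it's the concrete string captured by group 1, re-applied verbatim.
Scanning left to right: at [0:22] match 'yyyyyoooo0m0vvvtseevp9', group 1 = 'y'.
Because there's exactly one group, `findall` drops the full match and keeps group 1 from the one hit.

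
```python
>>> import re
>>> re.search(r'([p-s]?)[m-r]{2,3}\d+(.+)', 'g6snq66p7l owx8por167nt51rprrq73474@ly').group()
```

'snq66p7l owx8por167nt51rprrq73474@ly'

The match spans [2:38] → 'snq66p7l owx8por167nt51rprrq73474@ly'.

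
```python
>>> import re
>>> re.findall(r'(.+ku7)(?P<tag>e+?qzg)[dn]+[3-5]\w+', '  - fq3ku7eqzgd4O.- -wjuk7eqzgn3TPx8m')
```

[('  - fq3ku7', 'eqzg')]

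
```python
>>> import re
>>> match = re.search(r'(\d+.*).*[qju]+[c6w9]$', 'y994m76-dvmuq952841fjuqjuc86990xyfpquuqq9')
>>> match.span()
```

The match spans [1:41] → '994m76-dvmuq952841fjuqjuc86990xyfpquuqq9'.

(1, 41)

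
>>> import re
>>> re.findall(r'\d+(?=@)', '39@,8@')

['39', '8']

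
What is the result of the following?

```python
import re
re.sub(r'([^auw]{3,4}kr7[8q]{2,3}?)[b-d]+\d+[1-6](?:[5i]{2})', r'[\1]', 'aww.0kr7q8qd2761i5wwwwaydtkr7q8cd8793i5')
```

'aww.0kr7q8qd2761i5wwwwa[ydtkr7q8]'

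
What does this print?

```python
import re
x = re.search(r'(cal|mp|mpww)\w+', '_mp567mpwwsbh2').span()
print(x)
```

The match spans [1:14] → 'mp567mpwwsbh2'.

(1, 14)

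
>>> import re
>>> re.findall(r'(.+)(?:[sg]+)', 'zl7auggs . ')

['zl7augg']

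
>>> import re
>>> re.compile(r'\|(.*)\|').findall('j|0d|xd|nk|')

['0d|xd|nk']

One capturing group, so `findall` returns just the captured substring from the one match — 1 in all.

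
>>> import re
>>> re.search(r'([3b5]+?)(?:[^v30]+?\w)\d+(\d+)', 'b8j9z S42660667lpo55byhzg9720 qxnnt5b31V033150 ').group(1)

'b'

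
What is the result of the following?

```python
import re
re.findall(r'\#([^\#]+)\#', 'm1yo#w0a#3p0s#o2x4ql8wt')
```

['w0a']

With a single group, `findall` returns only what that group captured — 1 item.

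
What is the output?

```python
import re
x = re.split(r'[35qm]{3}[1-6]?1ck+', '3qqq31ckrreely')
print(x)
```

['3', 'rreely']

Each match becomes a cut point; 2 segments remain.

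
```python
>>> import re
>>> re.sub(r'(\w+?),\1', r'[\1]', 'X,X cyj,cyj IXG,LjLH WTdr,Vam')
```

'[X] [cyj] IXG,LjLH WTdr,Vam'

`\1` has to match the exact text group 1 already captured.
Matches: at [0:3] → 'X,X'; at [4:11] → 'cyj,cyj'.
Each match is replaced using the text its own group 1 captured.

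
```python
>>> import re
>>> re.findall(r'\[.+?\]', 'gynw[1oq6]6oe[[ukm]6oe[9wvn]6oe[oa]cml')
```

A non-greedy quantifier consumes as few characters as it can — just enough that the remainder of the pattern still matches from where it stops; whatever follows it matches normally.
Matches: at [4:10] → '[1oq6]'; at [13:19] → '[[ukm]'; at [22:28] → '[9wvn]'; at [31:35] → '[oa]'.
`findall` yields the raw match text (4 of them) because the pattern has no groups.

['[1oq6]', '[[ukm]', '[9wvn]', '[oa]']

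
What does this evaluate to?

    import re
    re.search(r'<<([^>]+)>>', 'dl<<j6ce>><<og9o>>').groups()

`re.search` scans for the first position where the pattern succeeds.
The match spans [2:10] → '<<j6ce>>'.
Captured: group 1 = 'j6ce'.

('j6ce',)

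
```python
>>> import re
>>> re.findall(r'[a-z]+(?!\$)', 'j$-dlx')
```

['dlx']

A negative assertion filters positions out without eating any characters.
Scanning left to right: at [3:6] → 'dlx'.
No capturing groups, so `findall` returns the 1 full match string.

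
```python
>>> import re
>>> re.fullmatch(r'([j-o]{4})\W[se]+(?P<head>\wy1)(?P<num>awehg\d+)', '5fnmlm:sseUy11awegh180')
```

This matches exactly 4 of a character in [j-o] (captured); then a non-word character, then one or more of one of [se]; then a word character, then the literal 'y1' (captured as 'head'); then the literal 'aw', then the literal 'ehg', then one or more of a digit (captured as 'num').
`re.fullmatch` requires the pattern to consume the entire string.
Here the pattern can't cover the whole string, so the call returns None.

None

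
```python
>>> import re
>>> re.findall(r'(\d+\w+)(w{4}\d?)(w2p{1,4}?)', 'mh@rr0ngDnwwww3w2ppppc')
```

[('0ngDn', 'wwww3', 'w2p')]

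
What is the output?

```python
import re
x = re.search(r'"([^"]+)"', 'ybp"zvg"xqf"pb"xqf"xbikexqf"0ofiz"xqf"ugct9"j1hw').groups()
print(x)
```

('zvg',)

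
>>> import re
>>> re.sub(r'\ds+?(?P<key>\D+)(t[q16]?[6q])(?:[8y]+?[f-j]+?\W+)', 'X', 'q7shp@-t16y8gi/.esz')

Every occurrence is swapped for 'X'.

'qXesz'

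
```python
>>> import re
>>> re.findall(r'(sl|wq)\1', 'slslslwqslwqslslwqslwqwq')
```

['sl', 'sl', 'wq']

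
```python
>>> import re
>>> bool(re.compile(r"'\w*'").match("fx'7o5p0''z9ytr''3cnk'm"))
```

With `match`, the pattern is implicitly anchored at the beginning.
Here the string doesn't start with a match, so the call returns None, and `bool(None)` is False.

False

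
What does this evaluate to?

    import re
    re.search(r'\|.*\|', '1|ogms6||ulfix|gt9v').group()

The match spans [1:15] → '|ogms6||ulfix|'.

'|ogms6||ulfix|'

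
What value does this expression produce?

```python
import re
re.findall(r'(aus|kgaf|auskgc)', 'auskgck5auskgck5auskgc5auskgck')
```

['aus', 'aus', 'aus', 'aus']

`|` is ordered: at each position the engine commits to the first alternative that works.
`findall` collects group 1 from each match (4 total).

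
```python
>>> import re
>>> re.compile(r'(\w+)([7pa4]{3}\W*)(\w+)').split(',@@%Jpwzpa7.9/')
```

The pattern matches one or more of a word character (captured); then exactly 3 of one of [7pa4], then zero or more of a non-word character (captured); then one or more of a word character (captured).
Matches to split on: at [4:13] → 'Jpwzpa7.9'.
`re.split` interleaves the captured-group text with the surrounding fragments.

[',@@%', 'Jpwz', 'pa7.', '9', '/']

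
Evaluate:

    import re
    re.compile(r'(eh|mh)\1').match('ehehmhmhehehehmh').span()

(0, 4)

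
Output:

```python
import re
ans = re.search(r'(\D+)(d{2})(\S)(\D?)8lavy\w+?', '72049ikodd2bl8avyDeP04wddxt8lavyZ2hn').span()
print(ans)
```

(22, 33)

The pattern matches one or more of a non-digit (captured); then exactly 2 of a literal 'd' (captured); then a non-whitespace character (captured); then optionally a non-digit (captured); then the literal '8la', then the literal 'vy', then one or more of a word character (lazy).
Unlike `match`, `search` isn't anchored — it looks for the pattern anywhere in the string.
The match spans [22:33] → 'wddxt8lavyZ'.
Captured: group 1 = 'w', group 2 = 'dd', group 3 = 'x', group 4 = 't'.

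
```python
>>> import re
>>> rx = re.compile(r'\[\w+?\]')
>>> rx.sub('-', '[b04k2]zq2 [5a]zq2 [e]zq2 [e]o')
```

Matches: at [0:7] → '[b04k2]'; at [11:15] → '[5a]'; at [19:22] → '[e]'; at [26:29] → '[e]'.
Each match is replaced by '-'.

'-zq2 -zq2 -zq2 -o'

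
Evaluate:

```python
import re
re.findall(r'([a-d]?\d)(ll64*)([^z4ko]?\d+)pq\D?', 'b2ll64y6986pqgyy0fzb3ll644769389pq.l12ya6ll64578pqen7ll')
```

[('b2', 'll64', 'y6986'), ('b3', 'll644', '769389'), ('a6', 'll64', '578')]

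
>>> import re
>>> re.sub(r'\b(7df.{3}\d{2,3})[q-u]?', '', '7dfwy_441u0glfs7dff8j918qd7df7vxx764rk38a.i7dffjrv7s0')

'0glfs7dff8j918qd7df7vxx764rk38a.i7dffjrv7s0'

This matches a word boundary (`\b`, zero-width); then the literal '7df', then exactly 3 of any character, then 2 to 3 of a digit (captured); then optionally a character in [q-u].
Matches: at [0:10] → '7dfwy_441u'.
Each match is replaced by ''.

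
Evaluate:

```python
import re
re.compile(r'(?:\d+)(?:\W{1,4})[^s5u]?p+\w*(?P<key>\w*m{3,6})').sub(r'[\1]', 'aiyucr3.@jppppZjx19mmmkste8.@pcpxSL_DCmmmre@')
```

'aiyucr[mmm]kste[mmm]re@'

This matches one or more of a digit (non-capturing group); then 1 to 4 of a non-word character (non-capturing group); then optionally any character except [s5u], then one or more of the literal 'p', then zero or more of a word character; then zero or more of a word character, then 3 to 6 of a literal 'm' (captured as 'key').
Each match is replaced using the text its own group 1 captured.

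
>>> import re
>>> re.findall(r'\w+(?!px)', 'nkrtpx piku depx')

['nkrtpx', 'piku', 'depx']

Because the assertion is negative and zero-width, positions next to the forbidden text are skipped.
Walking the string: at [0:6] → 'nkrtpx'; at [7:11] → 'piku'; at [12:16] → 'depx'.
Since nothing is captured, `findall` lists the 3 matched substrings directly.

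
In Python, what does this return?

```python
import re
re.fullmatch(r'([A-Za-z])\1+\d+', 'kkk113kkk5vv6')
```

None

After group 1 captures some text, `\1` only succeeds where that same text appears again.
For `fullmatch`, every character of the input must be accounted for by the pattern.
Here the pattern can't cover the whole string, so the call returns None.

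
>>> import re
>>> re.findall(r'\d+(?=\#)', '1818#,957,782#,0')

['1818', '782']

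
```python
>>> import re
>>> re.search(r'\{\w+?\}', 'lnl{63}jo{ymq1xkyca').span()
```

The match spans [3:7] → '{63}'.

(3, 7)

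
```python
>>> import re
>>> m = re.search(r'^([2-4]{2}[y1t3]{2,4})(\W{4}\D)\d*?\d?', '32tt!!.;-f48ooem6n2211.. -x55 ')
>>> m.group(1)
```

The pattern matches anchored at the start of the string; then exactly 2 of a character in [2-4], then 2 to 4 of one of [y1t3] (captured); then exactly 4 of a non-word character, then a non-digit (captured); then zero or more of a digit (lazy), then optionally a digit.
`re.search` tries every starting position until one works.
The match spans [0:9] → '32tt!!.;-'.
Captured: group 1 = '32tt', group 2 = '!!.;-'.

'32tt'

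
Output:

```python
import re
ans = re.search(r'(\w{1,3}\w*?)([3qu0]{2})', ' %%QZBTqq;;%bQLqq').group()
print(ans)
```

QZBTqq

This matches 1 to 3 of a word character, then zero or more of a word character (lazy) (captured); then exactly 2 of one of [3qu0] (captured).
`search` walks the string left to right and returns the first match it finds.
The match spans [3:9] → 'QZBTqq'.
Captured: group 1 = 'QZBT', group 2 = 'qq'.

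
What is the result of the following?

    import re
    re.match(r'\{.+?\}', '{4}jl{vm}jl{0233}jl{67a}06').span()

(0, 3)

`re.match` won't scan ahead — the pattern has to work from the very first character.
The match spans [0:3] → '{4}'.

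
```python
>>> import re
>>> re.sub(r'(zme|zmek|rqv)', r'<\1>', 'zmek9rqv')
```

'<zme>k9<rqv>'

Alternation isn't longest-match — the leftmost alternative that fits at this position is chosen.
`\1` in the replacement pulls in group 1's text for each match.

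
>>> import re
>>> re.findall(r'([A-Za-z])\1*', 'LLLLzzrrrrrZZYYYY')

A backreference is literal: `\1` must see the identical characters the first group matched.
Scanning left to right: at [0:4] match 'LLLL', group 1 = 'L'; at [4:6] match 'zz', group 1 = 'z'; at [6:11] match 'rrrrr', group 1 = 'r'; at [11:13] match 'ZZ', group 1 = 'Z'; at [13:17] match 'YYYY', group 1 = 'Y'.
`findall` collects group 1 from each match (5 total).

['L', 'z', 'r', 'Z', 'Y']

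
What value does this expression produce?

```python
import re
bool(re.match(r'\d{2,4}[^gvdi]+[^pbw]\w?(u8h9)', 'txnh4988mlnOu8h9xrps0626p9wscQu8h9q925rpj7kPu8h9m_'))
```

With `match`, the pattern is implicitly anchored at the beginning.
Here the string doesn't start with a match, so the call returns None, and `bool(None)` is False.

False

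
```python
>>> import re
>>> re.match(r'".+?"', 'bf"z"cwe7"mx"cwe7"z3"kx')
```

None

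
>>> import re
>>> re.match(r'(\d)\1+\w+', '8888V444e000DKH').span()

`\1` has to match the exact text group 1 already captured.
With `match`, the pattern is implicitly anchored at the beginning.
The match spans [0:15] → '8888V444e000DKH'.
Captured: group 1 = '8'.

(0, 15)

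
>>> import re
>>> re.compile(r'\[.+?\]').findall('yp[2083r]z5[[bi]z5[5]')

['[2083r]', '[[bi]', '[5]']

Lazy quantifiers expand one character at a time until the remainder of the pattern can match.
Scanning left to right: at [2:9] → '[2083r]'; at [11:16] → '[[bi]'; at [18:21] → '[5]'.
`findall` yields the raw match text (3 of them) because the pattern has no groups.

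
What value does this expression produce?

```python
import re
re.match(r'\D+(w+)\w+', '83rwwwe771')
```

`re.match` won't scan ahead — the pattern has to work from the very first character.
Here the pattern fails at index 0, so the call returns None.

None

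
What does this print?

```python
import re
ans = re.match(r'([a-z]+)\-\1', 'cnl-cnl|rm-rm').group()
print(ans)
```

cnl-cnl

After group 1 captures some text, `\1` only succeeds where that same text appears again.
`re.match` won't scan ahead — the pattern has to work from the very first character.
The match spans [0:7] → 'cnl-cnl'.
Captured: group 1 = 'cnl'.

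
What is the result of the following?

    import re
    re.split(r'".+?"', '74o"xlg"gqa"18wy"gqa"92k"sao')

A `+?`/`*?`/`{m,n}?` starts at its minimum and grows only as far as needed for what follows to match.
Matches to split on: at [3:8] → '"xlg"'; at [11:17] → '"18wy"'; at [20:25] → '"92k"'.
Splitting on the pattern gives 4 pieces.

['74o', 'gqa', 'gqa', 'sao']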